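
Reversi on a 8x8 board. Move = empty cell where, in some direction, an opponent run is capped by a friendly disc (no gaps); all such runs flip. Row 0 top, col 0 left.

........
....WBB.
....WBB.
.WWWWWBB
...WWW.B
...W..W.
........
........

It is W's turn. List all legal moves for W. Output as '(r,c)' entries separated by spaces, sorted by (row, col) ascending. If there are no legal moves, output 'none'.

Answer: (0,5) (0,6) (0,7) (1,7) (2,7)

Derivation:
(0,4): no bracket -> illegal
(0,5): flips 2 -> legal
(0,6): flips 1 -> legal
(0,7): flips 2 -> legal
(1,7): flips 3 -> legal
(2,7): flips 3 -> legal
(4,6): no bracket -> illegal
(5,7): no bracket -> illegal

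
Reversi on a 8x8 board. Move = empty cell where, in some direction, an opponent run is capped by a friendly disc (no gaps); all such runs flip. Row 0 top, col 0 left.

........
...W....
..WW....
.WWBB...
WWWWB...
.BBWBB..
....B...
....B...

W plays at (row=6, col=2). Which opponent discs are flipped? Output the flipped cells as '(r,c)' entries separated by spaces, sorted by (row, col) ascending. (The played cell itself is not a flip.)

Answer: (5,1) (5,2)

Derivation:
Dir NW: opp run (5,1) capped by W -> flip
Dir N: opp run (5,2) capped by W -> flip
Dir NE: first cell 'W' (not opp) -> no flip
Dir W: first cell '.' (not opp) -> no flip
Dir E: first cell '.' (not opp) -> no flip
Dir SW: first cell '.' (not opp) -> no flip
Dir S: first cell '.' (not opp) -> no flip
Dir SE: first cell '.' (not opp) -> no flip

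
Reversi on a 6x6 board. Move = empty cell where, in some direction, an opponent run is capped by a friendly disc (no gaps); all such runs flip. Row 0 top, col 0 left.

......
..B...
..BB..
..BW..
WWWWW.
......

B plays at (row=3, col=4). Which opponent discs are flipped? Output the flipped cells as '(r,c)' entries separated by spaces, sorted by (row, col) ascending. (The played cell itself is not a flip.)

Answer: (3,3)

Derivation:
Dir NW: first cell 'B' (not opp) -> no flip
Dir N: first cell '.' (not opp) -> no flip
Dir NE: first cell '.' (not opp) -> no flip
Dir W: opp run (3,3) capped by B -> flip
Dir E: first cell '.' (not opp) -> no flip
Dir SW: opp run (4,3), next='.' -> no flip
Dir S: opp run (4,4), next='.' -> no flip
Dir SE: first cell '.' (not opp) -> no flip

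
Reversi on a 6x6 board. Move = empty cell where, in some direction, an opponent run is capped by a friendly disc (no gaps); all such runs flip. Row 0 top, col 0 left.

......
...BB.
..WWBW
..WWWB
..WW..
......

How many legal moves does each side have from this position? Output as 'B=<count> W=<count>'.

-- B to move --
(1,1): no bracket -> illegal
(1,2): no bracket -> illegal
(1,5): flips 1 -> legal
(2,1): flips 2 -> legal
(3,1): flips 4 -> legal
(4,1): flips 2 -> legal
(4,4): flips 1 -> legal
(4,5): no bracket -> illegal
(5,1): flips 2 -> legal
(5,2): no bracket -> illegal
(5,3): flips 3 -> legal
(5,4): no bracket -> illegal
B mobility = 7
-- W to move --
(0,2): no bracket -> illegal
(0,3): flips 2 -> legal
(0,4): flips 3 -> legal
(0,5): flips 1 -> legal
(1,2): no bracket -> illegal
(1,5): flips 1 -> legal
(4,4): no bracket -> illegal
(4,5): flips 1 -> legal
W mobility = 5

Answer: B=7 W=5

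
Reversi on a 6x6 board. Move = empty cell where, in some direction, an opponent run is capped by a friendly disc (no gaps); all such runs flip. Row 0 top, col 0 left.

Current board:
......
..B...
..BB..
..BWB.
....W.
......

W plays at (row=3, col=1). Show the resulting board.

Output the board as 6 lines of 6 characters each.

Place W at (3,1); scan 8 dirs for brackets.
Dir NW: first cell '.' (not opp) -> no flip
Dir N: first cell '.' (not opp) -> no flip
Dir NE: opp run (2,2), next='.' -> no flip
Dir W: first cell '.' (not opp) -> no flip
Dir E: opp run (3,2) capped by W -> flip
Dir SW: first cell '.' (not opp) -> no flip
Dir S: first cell '.' (not opp) -> no flip
Dir SE: first cell '.' (not opp) -> no flip
All flips: (3,2)

Answer: ......
..B...
..BB..
.WWWB.
....W.
......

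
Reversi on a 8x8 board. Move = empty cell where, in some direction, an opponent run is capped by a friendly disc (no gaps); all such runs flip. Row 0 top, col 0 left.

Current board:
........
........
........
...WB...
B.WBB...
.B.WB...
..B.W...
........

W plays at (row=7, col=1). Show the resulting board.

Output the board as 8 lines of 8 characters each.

Place W at (7,1); scan 8 dirs for brackets.
Dir NW: first cell '.' (not opp) -> no flip
Dir N: first cell '.' (not opp) -> no flip
Dir NE: opp run (6,2) capped by W -> flip
Dir W: first cell '.' (not opp) -> no flip
Dir E: first cell '.' (not opp) -> no flip
Dir SW: edge -> no flip
Dir S: edge -> no flip
Dir SE: edge -> no flip
All flips: (6,2)

Answer: ........
........
........
...WB...
B.WBB...
.B.WB...
..W.W...
.W......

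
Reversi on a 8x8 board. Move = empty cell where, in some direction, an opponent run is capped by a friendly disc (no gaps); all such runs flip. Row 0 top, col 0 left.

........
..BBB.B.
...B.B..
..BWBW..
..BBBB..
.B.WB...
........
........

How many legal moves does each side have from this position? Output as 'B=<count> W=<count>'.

-- B to move --
(2,2): flips 1 -> legal
(2,4): flips 1 -> legal
(2,6): flips 1 -> legal
(3,6): flips 1 -> legal
(4,6): no bracket -> illegal
(5,2): flips 1 -> legal
(6,2): flips 1 -> legal
(6,3): flips 1 -> legal
(6,4): flips 1 -> legal
B mobility = 8
-- W to move --
(0,1): no bracket -> illegal
(0,2): no bracket -> illegal
(0,3): flips 2 -> legal
(0,4): no bracket -> illegal
(0,5): no bracket -> illegal
(0,6): no bracket -> illegal
(0,7): no bracket -> illegal
(1,1): no bracket -> illegal
(1,5): flips 1 -> legal
(1,7): no bracket -> illegal
(2,1): no bracket -> illegal
(2,2): no bracket -> illegal
(2,4): no bracket -> illegal
(2,6): no bracket -> illegal
(2,7): no bracket -> illegal
(3,1): flips 2 -> legal
(3,6): no bracket -> illegal
(4,0): no bracket -> illegal
(4,1): no bracket -> illegal
(4,6): no bracket -> illegal
(5,0): no bracket -> illegal
(5,2): no bracket -> illegal
(5,5): flips 3 -> legal
(5,6): no bracket -> illegal
(6,0): flips 2 -> legal
(6,1): no bracket -> illegal
(6,2): no bracket -> illegal
(6,3): no bracket -> illegal
(6,4): no bracket -> illegal
(6,5): no bracket -> illegal
W mobility = 5

Answer: B=8 W=5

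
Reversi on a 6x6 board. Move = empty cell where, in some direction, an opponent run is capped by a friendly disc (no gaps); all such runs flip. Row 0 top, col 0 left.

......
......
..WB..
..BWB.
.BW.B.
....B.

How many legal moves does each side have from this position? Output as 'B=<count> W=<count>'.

-- B to move --
(1,1): flips 2 -> legal
(1,2): flips 1 -> legal
(1,3): no bracket -> illegal
(2,1): flips 1 -> legal
(2,4): no bracket -> illegal
(3,1): no bracket -> illegal
(4,3): flips 2 -> legal
(5,1): no bracket -> illegal
(5,2): flips 1 -> legal
(5,3): no bracket -> illegal
B mobility = 5
-- W to move --
(1,2): no bracket -> illegal
(1,3): flips 1 -> legal
(1,4): no bracket -> illegal
(2,1): no bracket -> illegal
(2,4): flips 1 -> legal
(2,5): no bracket -> illegal
(3,0): no bracket -> illegal
(3,1): flips 1 -> legal
(3,5): flips 1 -> legal
(4,0): flips 1 -> legal
(4,3): no bracket -> illegal
(4,5): no bracket -> illegal
(5,0): no bracket -> illegal
(5,1): no bracket -> illegal
(5,2): no bracket -> illegal
(5,3): no bracket -> illegal
(5,5): flips 1 -> legal
W mobility = 6

Answer: B=5 W=6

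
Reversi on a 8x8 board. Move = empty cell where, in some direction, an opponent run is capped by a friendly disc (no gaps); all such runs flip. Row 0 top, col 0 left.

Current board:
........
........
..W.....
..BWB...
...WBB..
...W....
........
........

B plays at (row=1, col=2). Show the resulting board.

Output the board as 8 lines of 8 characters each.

Place B at (1,2); scan 8 dirs for brackets.
Dir NW: first cell '.' (not opp) -> no flip
Dir N: first cell '.' (not opp) -> no flip
Dir NE: first cell '.' (not opp) -> no flip
Dir W: first cell '.' (not opp) -> no flip
Dir E: first cell '.' (not opp) -> no flip
Dir SW: first cell '.' (not opp) -> no flip
Dir S: opp run (2,2) capped by B -> flip
Dir SE: first cell '.' (not opp) -> no flip
All flips: (2,2)

Answer: ........
..B.....
..B.....
..BWB...
...WBB..
...W....
........
........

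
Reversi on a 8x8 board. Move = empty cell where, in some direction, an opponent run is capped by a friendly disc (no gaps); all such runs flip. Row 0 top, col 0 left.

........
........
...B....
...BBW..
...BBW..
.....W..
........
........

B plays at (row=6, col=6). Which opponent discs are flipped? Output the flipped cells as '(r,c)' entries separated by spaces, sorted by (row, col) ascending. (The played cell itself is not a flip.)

Dir NW: opp run (5,5) capped by B -> flip
Dir N: first cell '.' (not opp) -> no flip
Dir NE: first cell '.' (not opp) -> no flip
Dir W: first cell '.' (not opp) -> no flip
Dir E: first cell '.' (not opp) -> no flip
Dir SW: first cell '.' (not opp) -> no flip
Dir S: first cell '.' (not opp) -> no flip
Dir SE: first cell '.' (not opp) -> no flip

Answer: (5,5)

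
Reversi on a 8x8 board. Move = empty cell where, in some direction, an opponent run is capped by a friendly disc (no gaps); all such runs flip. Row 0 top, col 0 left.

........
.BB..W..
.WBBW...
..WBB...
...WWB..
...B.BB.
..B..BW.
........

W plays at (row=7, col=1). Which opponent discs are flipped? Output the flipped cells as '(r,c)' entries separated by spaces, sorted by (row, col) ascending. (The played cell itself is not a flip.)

Answer: (5,3) (6,2)

Derivation:
Dir NW: first cell '.' (not opp) -> no flip
Dir N: first cell '.' (not opp) -> no flip
Dir NE: opp run (6,2) (5,3) capped by W -> flip
Dir W: first cell '.' (not opp) -> no flip
Dir E: first cell '.' (not opp) -> no flip
Dir SW: edge -> no flip
Dir S: edge -> no flip
Dir SE: edge -> no flip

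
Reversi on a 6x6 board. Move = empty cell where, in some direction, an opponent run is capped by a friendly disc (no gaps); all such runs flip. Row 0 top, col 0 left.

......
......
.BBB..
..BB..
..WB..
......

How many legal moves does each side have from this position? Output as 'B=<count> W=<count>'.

-- B to move --
(3,1): no bracket -> illegal
(4,1): flips 1 -> legal
(5,1): flips 1 -> legal
(5,2): flips 1 -> legal
(5,3): no bracket -> illegal
B mobility = 3
-- W to move --
(1,0): no bracket -> illegal
(1,1): no bracket -> illegal
(1,2): flips 2 -> legal
(1,3): no bracket -> illegal
(1,4): no bracket -> illegal
(2,0): no bracket -> illegal
(2,4): flips 1 -> legal
(3,0): no bracket -> illegal
(3,1): no bracket -> illegal
(3,4): no bracket -> illegal
(4,1): no bracket -> illegal
(4,4): flips 1 -> legal
(5,2): no bracket -> illegal
(5,3): no bracket -> illegal
(5,4): no bracket -> illegal
W mobility = 3

Answer: B=3 W=3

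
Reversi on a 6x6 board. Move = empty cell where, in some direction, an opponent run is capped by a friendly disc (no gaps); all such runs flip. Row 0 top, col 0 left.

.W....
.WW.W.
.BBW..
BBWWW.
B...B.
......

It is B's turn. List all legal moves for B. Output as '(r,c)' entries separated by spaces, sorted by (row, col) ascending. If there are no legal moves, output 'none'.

(0,0): flips 1 -> legal
(0,2): flips 1 -> legal
(0,3): flips 1 -> legal
(0,4): no bracket -> illegal
(0,5): no bracket -> illegal
(1,0): no bracket -> illegal
(1,3): no bracket -> illegal
(1,5): no bracket -> illegal
(2,0): no bracket -> illegal
(2,4): flips 2 -> legal
(2,5): no bracket -> illegal
(3,5): flips 3 -> legal
(4,1): no bracket -> illegal
(4,2): flips 1 -> legal
(4,3): flips 1 -> legal
(4,5): no bracket -> illegal

Answer: (0,0) (0,2) (0,3) (2,4) (3,5) (4,2) (4,3)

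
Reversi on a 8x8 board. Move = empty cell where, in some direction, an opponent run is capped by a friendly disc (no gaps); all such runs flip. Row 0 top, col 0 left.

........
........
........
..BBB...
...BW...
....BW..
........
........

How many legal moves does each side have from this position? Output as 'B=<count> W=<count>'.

-- B to move --
(3,5): no bracket -> illegal
(4,5): flips 1 -> legal
(4,6): no bracket -> illegal
(5,3): no bracket -> illegal
(5,6): flips 1 -> legal
(6,4): no bracket -> illegal
(6,5): no bracket -> illegal
(6,6): flips 2 -> legal
B mobility = 3
-- W to move --
(2,1): no bracket -> illegal
(2,2): flips 1 -> legal
(2,3): no bracket -> illegal
(2,4): flips 1 -> legal
(2,5): no bracket -> illegal
(3,1): no bracket -> illegal
(3,5): no bracket -> illegal
(4,1): no bracket -> illegal
(4,2): flips 1 -> legal
(4,5): no bracket -> illegal
(5,2): no bracket -> illegal
(5,3): flips 1 -> legal
(6,3): no bracket -> illegal
(6,4): flips 1 -> legal
(6,5): no bracket -> illegal
W mobility = 5

Answer: B=3 W=5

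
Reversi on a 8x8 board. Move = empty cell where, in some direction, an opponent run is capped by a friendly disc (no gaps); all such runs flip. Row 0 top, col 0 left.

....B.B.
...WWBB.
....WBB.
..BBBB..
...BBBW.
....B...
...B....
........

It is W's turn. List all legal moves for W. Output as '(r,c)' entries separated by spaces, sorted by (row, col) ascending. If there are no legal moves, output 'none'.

Answer: (1,7) (2,7) (3,6) (4,2) (6,4)

Derivation:
(0,3): no bracket -> illegal
(0,5): no bracket -> illegal
(0,7): no bracket -> illegal
(1,7): flips 2 -> legal
(2,1): no bracket -> illegal
(2,2): no bracket -> illegal
(2,3): no bracket -> illegal
(2,7): flips 2 -> legal
(3,1): no bracket -> illegal
(3,6): flips 1 -> legal
(3,7): no bracket -> illegal
(4,1): no bracket -> illegal
(4,2): flips 4 -> legal
(5,2): no bracket -> illegal
(5,3): no bracket -> illegal
(5,5): no bracket -> illegal
(5,6): no bracket -> illegal
(6,2): no bracket -> illegal
(6,4): flips 3 -> legal
(6,5): no bracket -> illegal
(7,2): no bracket -> illegal
(7,3): no bracket -> illegal
(7,4): no bracket -> illegal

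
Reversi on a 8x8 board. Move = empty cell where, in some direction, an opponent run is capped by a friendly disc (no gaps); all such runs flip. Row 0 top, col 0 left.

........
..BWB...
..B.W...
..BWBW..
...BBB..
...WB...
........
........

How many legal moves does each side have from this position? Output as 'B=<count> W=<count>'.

Answer: B=8 W=6

Derivation:
-- B to move --
(0,2): no bracket -> illegal
(0,3): no bracket -> illegal
(0,4): flips 1 -> legal
(1,5): no bracket -> illegal
(2,3): flips 1 -> legal
(2,5): flips 1 -> legal
(2,6): flips 1 -> legal
(3,6): flips 1 -> legal
(4,2): no bracket -> illegal
(4,6): no bracket -> illegal
(5,2): flips 1 -> legal
(6,2): flips 1 -> legal
(6,3): flips 1 -> legal
(6,4): no bracket -> illegal
B mobility = 8
-- W to move --
(0,1): no bracket -> illegal
(0,2): no bracket -> illegal
(0,3): no bracket -> illegal
(0,4): flips 1 -> legal
(0,5): no bracket -> illegal
(1,1): flips 2 -> legal
(1,5): flips 1 -> legal
(2,1): no bracket -> illegal
(2,3): no bracket -> illegal
(2,5): no bracket -> illegal
(3,1): flips 2 -> legal
(3,6): no bracket -> illegal
(4,1): no bracket -> illegal
(4,2): no bracket -> illegal
(4,6): no bracket -> illegal
(5,2): no bracket -> illegal
(5,5): flips 3 -> legal
(5,6): no bracket -> illegal
(6,3): no bracket -> illegal
(6,4): flips 3 -> legal
(6,5): no bracket -> illegal
W mobility = 6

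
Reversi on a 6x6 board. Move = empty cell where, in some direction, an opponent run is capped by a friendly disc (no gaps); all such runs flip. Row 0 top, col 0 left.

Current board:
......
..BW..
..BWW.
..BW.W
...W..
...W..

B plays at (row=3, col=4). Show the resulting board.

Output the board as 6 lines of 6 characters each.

Place B at (3,4); scan 8 dirs for brackets.
Dir NW: opp run (2,3) capped by B -> flip
Dir N: opp run (2,4), next='.' -> no flip
Dir NE: first cell '.' (not opp) -> no flip
Dir W: opp run (3,3) capped by B -> flip
Dir E: opp run (3,5), next=edge -> no flip
Dir SW: opp run (4,3), next='.' -> no flip
Dir S: first cell '.' (not opp) -> no flip
Dir SE: first cell '.' (not opp) -> no flip
All flips: (2,3) (3,3)

Answer: ......
..BW..
..BBW.
..BBBW
...W..
...W..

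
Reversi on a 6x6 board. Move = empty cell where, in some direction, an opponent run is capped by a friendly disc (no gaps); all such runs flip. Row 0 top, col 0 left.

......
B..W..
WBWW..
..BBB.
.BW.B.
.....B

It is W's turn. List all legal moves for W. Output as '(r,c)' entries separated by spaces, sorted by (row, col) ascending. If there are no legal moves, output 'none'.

(0,0): flips 1 -> legal
(0,1): no bracket -> illegal
(1,1): no bracket -> illegal
(1,2): no bracket -> illegal
(2,4): flips 1 -> legal
(2,5): no bracket -> illegal
(3,0): no bracket -> illegal
(3,1): no bracket -> illegal
(3,5): no bracket -> illegal
(4,0): flips 1 -> legal
(4,3): flips 1 -> legal
(4,5): flips 1 -> legal
(5,0): flips 2 -> legal
(5,1): no bracket -> illegal
(5,2): no bracket -> illegal
(5,3): no bracket -> illegal
(5,4): no bracket -> illegal

Answer: (0,0) (2,4) (4,0) (4,3) (4,5) (5,0)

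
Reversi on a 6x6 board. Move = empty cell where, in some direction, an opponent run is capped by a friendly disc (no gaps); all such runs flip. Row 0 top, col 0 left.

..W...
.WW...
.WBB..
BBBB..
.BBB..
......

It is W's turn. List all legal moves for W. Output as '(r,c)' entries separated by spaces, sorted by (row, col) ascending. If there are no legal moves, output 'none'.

Answer: (2,4) (3,4) (4,4) (5,1) (5,2) (5,4)

Derivation:
(1,3): no bracket -> illegal
(1,4): no bracket -> illegal
(2,0): no bracket -> illegal
(2,4): flips 2 -> legal
(3,4): flips 1 -> legal
(4,0): no bracket -> illegal
(4,4): flips 2 -> legal
(5,0): no bracket -> illegal
(5,1): flips 2 -> legal
(5,2): flips 3 -> legal
(5,3): no bracket -> illegal
(5,4): flips 2 -> legal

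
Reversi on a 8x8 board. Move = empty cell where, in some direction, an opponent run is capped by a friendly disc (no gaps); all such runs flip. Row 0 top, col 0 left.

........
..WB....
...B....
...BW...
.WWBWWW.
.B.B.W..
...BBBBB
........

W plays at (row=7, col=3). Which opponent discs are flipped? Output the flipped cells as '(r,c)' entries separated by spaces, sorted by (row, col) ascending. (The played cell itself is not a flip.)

Answer: (6,4)

Derivation:
Dir NW: first cell '.' (not opp) -> no flip
Dir N: opp run (6,3) (5,3) (4,3) (3,3) (2,3) (1,3), next='.' -> no flip
Dir NE: opp run (6,4) capped by W -> flip
Dir W: first cell '.' (not opp) -> no flip
Dir E: first cell '.' (not opp) -> no flip
Dir SW: edge -> no flip
Dir S: edge -> no flip
Dir SE: edge -> no flip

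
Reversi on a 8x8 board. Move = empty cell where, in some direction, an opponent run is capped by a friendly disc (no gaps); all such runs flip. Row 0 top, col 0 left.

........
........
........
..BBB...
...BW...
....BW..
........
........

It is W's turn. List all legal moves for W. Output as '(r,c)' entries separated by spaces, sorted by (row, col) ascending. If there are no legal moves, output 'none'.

(2,1): no bracket -> illegal
(2,2): flips 1 -> legal
(2,3): no bracket -> illegal
(2,4): flips 1 -> legal
(2,5): no bracket -> illegal
(3,1): no bracket -> illegal
(3,5): no bracket -> illegal
(4,1): no bracket -> illegal
(4,2): flips 1 -> legal
(4,5): no bracket -> illegal
(5,2): no bracket -> illegal
(5,3): flips 1 -> legal
(6,3): no bracket -> illegal
(6,4): flips 1 -> legal
(6,5): no bracket -> illegal

Answer: (2,2) (2,4) (4,2) (5,3) (6,4)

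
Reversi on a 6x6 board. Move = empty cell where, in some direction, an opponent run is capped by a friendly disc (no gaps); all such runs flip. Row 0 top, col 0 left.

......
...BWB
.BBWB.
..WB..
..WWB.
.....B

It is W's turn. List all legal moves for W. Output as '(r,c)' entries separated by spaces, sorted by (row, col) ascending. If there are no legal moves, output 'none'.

(0,2): no bracket -> illegal
(0,3): flips 1 -> legal
(0,4): no bracket -> illegal
(0,5): no bracket -> illegal
(1,0): flips 1 -> legal
(1,1): no bracket -> illegal
(1,2): flips 2 -> legal
(2,0): flips 2 -> legal
(2,5): flips 1 -> legal
(3,0): no bracket -> illegal
(3,1): no bracket -> illegal
(3,4): flips 2 -> legal
(3,5): no bracket -> illegal
(4,5): flips 1 -> legal
(5,3): no bracket -> illegal
(5,4): no bracket -> illegal

Answer: (0,3) (1,0) (1,2) (2,0) (2,5) (3,4) (4,5)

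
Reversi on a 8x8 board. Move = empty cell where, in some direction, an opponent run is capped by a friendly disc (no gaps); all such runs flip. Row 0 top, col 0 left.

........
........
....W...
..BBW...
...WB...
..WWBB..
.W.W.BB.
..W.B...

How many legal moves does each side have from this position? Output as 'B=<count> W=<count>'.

-- B to move --
(1,3): no bracket -> illegal
(1,4): flips 2 -> legal
(1,5): flips 1 -> legal
(2,3): no bracket -> illegal
(2,5): no bracket -> illegal
(3,5): flips 1 -> legal
(4,1): flips 2 -> legal
(4,2): flips 1 -> legal
(4,5): no bracket -> illegal
(5,0): no bracket -> illegal
(5,1): flips 2 -> legal
(6,0): no bracket -> illegal
(6,2): flips 1 -> legal
(6,4): no bracket -> illegal
(7,0): no bracket -> illegal
(7,1): no bracket -> illegal
(7,3): flips 3 -> legal
B mobility = 8
-- W to move --
(2,1): flips 1 -> legal
(2,2): no bracket -> illegal
(2,3): flips 1 -> legal
(3,1): flips 2 -> legal
(3,5): flips 1 -> legal
(4,1): no bracket -> illegal
(4,2): flips 1 -> legal
(4,5): flips 2 -> legal
(4,6): no bracket -> illegal
(5,6): flips 2 -> legal
(5,7): no bracket -> illegal
(6,4): flips 2 -> legal
(6,7): no bracket -> illegal
(7,3): no bracket -> illegal
(7,5): no bracket -> illegal
(7,6): flips 2 -> legal
(7,7): no bracket -> illegal
W mobility = 9

Answer: B=8 W=9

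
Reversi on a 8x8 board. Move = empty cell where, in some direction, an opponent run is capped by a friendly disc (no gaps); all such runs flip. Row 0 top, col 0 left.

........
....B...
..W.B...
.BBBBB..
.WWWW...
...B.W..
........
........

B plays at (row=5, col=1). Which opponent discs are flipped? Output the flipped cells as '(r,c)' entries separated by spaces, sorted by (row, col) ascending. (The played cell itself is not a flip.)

Dir NW: first cell '.' (not opp) -> no flip
Dir N: opp run (4,1) capped by B -> flip
Dir NE: opp run (4,2) capped by B -> flip
Dir W: first cell '.' (not opp) -> no flip
Dir E: first cell '.' (not opp) -> no flip
Dir SW: first cell '.' (not opp) -> no flip
Dir S: first cell '.' (not opp) -> no flip
Dir SE: first cell '.' (not opp) -> no flip

Answer: (4,1) (4,2)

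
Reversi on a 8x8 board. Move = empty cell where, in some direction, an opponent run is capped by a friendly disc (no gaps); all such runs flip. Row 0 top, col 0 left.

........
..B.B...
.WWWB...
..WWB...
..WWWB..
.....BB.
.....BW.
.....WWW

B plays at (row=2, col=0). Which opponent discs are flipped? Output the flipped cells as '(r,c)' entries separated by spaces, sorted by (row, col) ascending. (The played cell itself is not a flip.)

Dir NW: edge -> no flip
Dir N: first cell '.' (not opp) -> no flip
Dir NE: first cell '.' (not opp) -> no flip
Dir W: edge -> no flip
Dir E: opp run (2,1) (2,2) (2,3) capped by B -> flip
Dir SW: edge -> no flip
Dir S: first cell '.' (not opp) -> no flip
Dir SE: first cell '.' (not opp) -> no flip

Answer: (2,1) (2,2) (2,3)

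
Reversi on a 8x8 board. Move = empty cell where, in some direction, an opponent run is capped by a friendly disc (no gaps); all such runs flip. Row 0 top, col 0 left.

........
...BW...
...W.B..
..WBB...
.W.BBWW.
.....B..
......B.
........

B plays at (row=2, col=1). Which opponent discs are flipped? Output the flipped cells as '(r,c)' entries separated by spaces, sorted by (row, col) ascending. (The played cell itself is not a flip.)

Answer: (3,2)

Derivation:
Dir NW: first cell '.' (not opp) -> no flip
Dir N: first cell '.' (not opp) -> no flip
Dir NE: first cell '.' (not opp) -> no flip
Dir W: first cell '.' (not opp) -> no flip
Dir E: first cell '.' (not opp) -> no flip
Dir SW: first cell '.' (not opp) -> no flip
Dir S: first cell '.' (not opp) -> no flip
Dir SE: opp run (3,2) capped by B -> flip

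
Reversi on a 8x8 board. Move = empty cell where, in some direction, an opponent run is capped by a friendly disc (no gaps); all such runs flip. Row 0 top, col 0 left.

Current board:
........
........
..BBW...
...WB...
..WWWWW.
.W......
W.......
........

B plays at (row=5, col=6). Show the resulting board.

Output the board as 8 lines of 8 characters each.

Place B at (5,6); scan 8 dirs for brackets.
Dir NW: opp run (4,5) capped by B -> flip
Dir N: opp run (4,6), next='.' -> no flip
Dir NE: first cell '.' (not opp) -> no flip
Dir W: first cell '.' (not opp) -> no flip
Dir E: first cell '.' (not opp) -> no flip
Dir SW: first cell '.' (not opp) -> no flip
Dir S: first cell '.' (not opp) -> no flip
Dir SE: first cell '.' (not opp) -> no flip
All flips: (4,5)

Answer: ........
........
..BBW...
...WB...
..WWWBW.
.W....B.
W.......
........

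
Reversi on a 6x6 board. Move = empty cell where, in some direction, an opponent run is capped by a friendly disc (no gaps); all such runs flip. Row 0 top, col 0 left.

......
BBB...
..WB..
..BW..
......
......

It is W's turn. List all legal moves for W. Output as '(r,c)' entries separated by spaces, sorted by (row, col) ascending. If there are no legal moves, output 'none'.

Answer: (0,0) (0,2) (1,3) (2,4) (3,1) (4,2)

Derivation:
(0,0): flips 1 -> legal
(0,1): no bracket -> illegal
(0,2): flips 1 -> legal
(0,3): no bracket -> illegal
(1,3): flips 1 -> legal
(1,4): no bracket -> illegal
(2,0): no bracket -> illegal
(2,1): no bracket -> illegal
(2,4): flips 1 -> legal
(3,1): flips 1 -> legal
(3,4): no bracket -> illegal
(4,1): no bracket -> illegal
(4,2): flips 1 -> legal
(4,3): no bracket -> illegal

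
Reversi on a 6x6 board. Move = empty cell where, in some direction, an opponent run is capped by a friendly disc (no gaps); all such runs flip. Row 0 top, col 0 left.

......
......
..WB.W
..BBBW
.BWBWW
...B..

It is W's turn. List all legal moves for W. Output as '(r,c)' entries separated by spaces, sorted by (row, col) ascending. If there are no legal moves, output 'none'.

(1,2): flips 2 -> legal
(1,3): no bracket -> illegal
(1,4): no bracket -> illegal
(2,1): no bracket -> illegal
(2,4): flips 3 -> legal
(3,0): no bracket -> illegal
(3,1): flips 3 -> legal
(4,0): flips 1 -> legal
(5,0): no bracket -> illegal
(5,1): no bracket -> illegal
(5,2): flips 2 -> legal
(5,4): no bracket -> illegal

Answer: (1,2) (2,4) (3,1) (4,0) (5,2)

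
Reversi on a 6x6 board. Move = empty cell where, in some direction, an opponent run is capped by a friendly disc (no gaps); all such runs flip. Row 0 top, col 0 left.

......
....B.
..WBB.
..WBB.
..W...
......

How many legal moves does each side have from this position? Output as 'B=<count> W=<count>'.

-- B to move --
(1,1): flips 1 -> legal
(1,2): no bracket -> illegal
(1,3): no bracket -> illegal
(2,1): flips 1 -> legal
(3,1): flips 1 -> legal
(4,1): flips 1 -> legal
(4,3): no bracket -> illegal
(5,1): flips 1 -> legal
(5,2): no bracket -> illegal
(5,3): no bracket -> illegal
B mobility = 5
-- W to move --
(0,3): no bracket -> illegal
(0,4): no bracket -> illegal
(0,5): flips 2 -> legal
(1,2): no bracket -> illegal
(1,3): no bracket -> illegal
(1,5): flips 2 -> legal
(2,5): flips 2 -> legal
(3,5): flips 2 -> legal
(4,3): no bracket -> illegal
(4,4): flips 1 -> legal
(4,5): no bracket -> illegal
W mobility = 5

Answer: B=5 W=5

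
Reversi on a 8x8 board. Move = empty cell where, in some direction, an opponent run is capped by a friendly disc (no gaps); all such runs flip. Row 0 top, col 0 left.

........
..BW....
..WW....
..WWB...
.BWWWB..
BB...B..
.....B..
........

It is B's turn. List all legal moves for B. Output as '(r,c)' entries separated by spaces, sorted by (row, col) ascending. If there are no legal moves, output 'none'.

Answer: (1,1) (1,4) (2,4) (3,1) (5,2) (5,4)

Derivation:
(0,2): no bracket -> illegal
(0,3): no bracket -> illegal
(0,4): no bracket -> illegal
(1,1): flips 3 -> legal
(1,4): flips 3 -> legal
(2,1): no bracket -> illegal
(2,4): flips 2 -> legal
(3,1): flips 2 -> legal
(3,5): no bracket -> illegal
(5,2): flips 4 -> legal
(5,3): no bracket -> illegal
(5,4): flips 1 -> legal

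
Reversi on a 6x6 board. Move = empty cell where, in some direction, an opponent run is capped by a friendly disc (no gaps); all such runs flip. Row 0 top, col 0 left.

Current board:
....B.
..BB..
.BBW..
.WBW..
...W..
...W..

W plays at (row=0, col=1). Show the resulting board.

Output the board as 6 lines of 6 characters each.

Answer: .W..B.
..WB..
.BBW..
.WBW..
...W..
...W..

Derivation:
Place W at (0,1); scan 8 dirs for brackets.
Dir NW: edge -> no flip
Dir N: edge -> no flip
Dir NE: edge -> no flip
Dir W: first cell '.' (not opp) -> no flip
Dir E: first cell '.' (not opp) -> no flip
Dir SW: first cell '.' (not opp) -> no flip
Dir S: first cell '.' (not opp) -> no flip
Dir SE: opp run (1,2) capped by W -> flip
All flips: (1,2)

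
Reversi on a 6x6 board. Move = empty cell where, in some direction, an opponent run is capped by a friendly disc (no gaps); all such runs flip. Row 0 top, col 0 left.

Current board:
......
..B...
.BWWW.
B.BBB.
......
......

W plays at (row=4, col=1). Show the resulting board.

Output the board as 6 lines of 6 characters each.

Answer: ......
..B...
.BWWW.
B.WBB.
.W....
......

Derivation:
Place W at (4,1); scan 8 dirs for brackets.
Dir NW: opp run (3,0), next=edge -> no flip
Dir N: first cell '.' (not opp) -> no flip
Dir NE: opp run (3,2) capped by W -> flip
Dir W: first cell '.' (not opp) -> no flip
Dir E: first cell '.' (not opp) -> no flip
Dir SW: first cell '.' (not opp) -> no flip
Dir S: first cell '.' (not opp) -> no flip
Dir SE: first cell '.' (not opp) -> no flip
All flips: (3,2)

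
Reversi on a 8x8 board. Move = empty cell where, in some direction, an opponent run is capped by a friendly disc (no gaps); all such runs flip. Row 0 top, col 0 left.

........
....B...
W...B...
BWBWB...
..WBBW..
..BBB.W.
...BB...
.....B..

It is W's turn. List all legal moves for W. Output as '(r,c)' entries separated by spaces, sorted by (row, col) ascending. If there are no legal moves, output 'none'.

Answer: (1,5) (2,2) (2,3) (3,5) (4,0) (5,5) (6,2) (7,2) (7,3)

Derivation:
(0,3): no bracket -> illegal
(0,4): no bracket -> illegal
(0,5): no bracket -> illegal
(1,3): no bracket -> illegal
(1,5): flips 1 -> legal
(2,1): no bracket -> illegal
(2,2): flips 1 -> legal
(2,3): flips 1 -> legal
(2,5): no bracket -> illegal
(3,5): flips 1 -> legal
(4,0): flips 1 -> legal
(4,1): no bracket -> illegal
(5,1): no bracket -> illegal
(5,5): flips 1 -> legal
(6,1): no bracket -> illegal
(6,2): flips 1 -> legal
(6,5): no bracket -> illegal
(6,6): no bracket -> illegal
(7,2): flips 2 -> legal
(7,3): flips 3 -> legal
(7,4): no bracket -> illegal
(7,6): no bracket -> illegal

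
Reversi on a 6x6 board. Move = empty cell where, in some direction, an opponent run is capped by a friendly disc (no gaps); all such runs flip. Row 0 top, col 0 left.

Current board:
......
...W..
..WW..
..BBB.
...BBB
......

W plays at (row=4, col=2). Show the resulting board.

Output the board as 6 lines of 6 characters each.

Place W at (4,2); scan 8 dirs for brackets.
Dir NW: first cell '.' (not opp) -> no flip
Dir N: opp run (3,2) capped by W -> flip
Dir NE: opp run (3,3), next='.' -> no flip
Dir W: first cell '.' (not opp) -> no flip
Dir E: opp run (4,3) (4,4) (4,5), next=edge -> no flip
Dir SW: first cell '.' (not opp) -> no flip
Dir S: first cell '.' (not opp) -> no flip
Dir SE: first cell '.' (not opp) -> no flip
All flips: (3,2)

Answer: ......
...W..
..WW..
..WBB.
..WBBB
......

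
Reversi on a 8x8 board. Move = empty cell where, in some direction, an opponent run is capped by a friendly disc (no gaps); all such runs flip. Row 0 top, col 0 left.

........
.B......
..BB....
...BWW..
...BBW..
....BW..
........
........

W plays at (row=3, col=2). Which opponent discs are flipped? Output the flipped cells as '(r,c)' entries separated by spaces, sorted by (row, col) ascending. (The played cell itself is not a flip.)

Dir NW: first cell '.' (not opp) -> no flip
Dir N: opp run (2,2), next='.' -> no flip
Dir NE: opp run (2,3), next='.' -> no flip
Dir W: first cell '.' (not opp) -> no flip
Dir E: opp run (3,3) capped by W -> flip
Dir SW: first cell '.' (not opp) -> no flip
Dir S: first cell '.' (not opp) -> no flip
Dir SE: opp run (4,3) (5,4), next='.' -> no flip

Answer: (3,3)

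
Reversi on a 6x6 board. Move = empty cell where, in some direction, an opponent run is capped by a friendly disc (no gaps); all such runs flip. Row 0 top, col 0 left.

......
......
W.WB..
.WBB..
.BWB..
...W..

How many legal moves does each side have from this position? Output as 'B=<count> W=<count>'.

-- B to move --
(1,0): no bracket -> illegal
(1,1): flips 1 -> legal
(1,2): flips 1 -> legal
(1,3): no bracket -> illegal
(2,1): flips 2 -> legal
(3,0): flips 1 -> legal
(4,0): no bracket -> illegal
(4,4): no bracket -> illegal
(5,1): flips 1 -> legal
(5,2): flips 1 -> legal
(5,4): no bracket -> illegal
B mobility = 6
-- W to move --
(1,2): no bracket -> illegal
(1,3): flips 3 -> legal
(1,4): no bracket -> illegal
(2,1): no bracket -> illegal
(2,4): flips 2 -> legal
(3,0): no bracket -> illegal
(3,4): flips 2 -> legal
(4,0): flips 1 -> legal
(4,4): flips 2 -> legal
(5,0): no bracket -> illegal
(5,1): flips 1 -> legal
(5,2): no bracket -> illegal
(5,4): no bracket -> illegal
W mobility = 6

Answer: B=6 W=6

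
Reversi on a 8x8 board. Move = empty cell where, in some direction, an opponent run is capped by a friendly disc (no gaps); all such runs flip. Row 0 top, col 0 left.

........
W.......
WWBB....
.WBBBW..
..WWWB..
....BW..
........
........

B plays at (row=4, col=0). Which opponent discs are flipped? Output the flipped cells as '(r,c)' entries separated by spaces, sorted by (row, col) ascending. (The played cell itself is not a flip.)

Dir NW: edge -> no flip
Dir N: first cell '.' (not opp) -> no flip
Dir NE: opp run (3,1) capped by B -> flip
Dir W: edge -> no flip
Dir E: first cell '.' (not opp) -> no flip
Dir SW: edge -> no flip
Dir S: first cell '.' (not opp) -> no flip
Dir SE: first cell '.' (not opp) -> no flip

Answer: (3,1)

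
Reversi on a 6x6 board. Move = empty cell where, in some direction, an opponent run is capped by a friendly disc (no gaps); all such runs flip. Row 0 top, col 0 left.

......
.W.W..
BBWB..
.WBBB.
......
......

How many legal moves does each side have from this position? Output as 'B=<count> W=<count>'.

Answer: B=8 W=5

Derivation:
-- B to move --
(0,0): flips 2 -> legal
(0,1): flips 1 -> legal
(0,2): flips 1 -> legal
(0,3): flips 1 -> legal
(0,4): no bracket -> illegal
(1,0): no bracket -> illegal
(1,2): flips 1 -> legal
(1,4): no bracket -> illegal
(2,4): no bracket -> illegal
(3,0): flips 1 -> legal
(4,0): no bracket -> illegal
(4,1): flips 1 -> legal
(4,2): flips 1 -> legal
B mobility = 8
-- W to move --
(1,0): no bracket -> illegal
(1,2): no bracket -> illegal
(1,4): no bracket -> illegal
(2,4): flips 1 -> legal
(2,5): no bracket -> illegal
(3,0): no bracket -> illegal
(3,5): flips 3 -> legal
(4,1): no bracket -> illegal
(4,2): flips 1 -> legal
(4,3): flips 2 -> legal
(4,4): flips 1 -> legal
(4,5): no bracket -> illegal
W mobility = 5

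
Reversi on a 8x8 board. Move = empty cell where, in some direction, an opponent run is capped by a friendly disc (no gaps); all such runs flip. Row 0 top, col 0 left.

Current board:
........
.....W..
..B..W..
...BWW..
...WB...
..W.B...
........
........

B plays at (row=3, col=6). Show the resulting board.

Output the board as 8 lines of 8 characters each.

Place B at (3,6); scan 8 dirs for brackets.
Dir NW: opp run (2,5), next='.' -> no flip
Dir N: first cell '.' (not opp) -> no flip
Dir NE: first cell '.' (not opp) -> no flip
Dir W: opp run (3,5) (3,4) capped by B -> flip
Dir E: first cell '.' (not opp) -> no flip
Dir SW: first cell '.' (not opp) -> no flip
Dir S: first cell '.' (not opp) -> no flip
Dir SE: first cell '.' (not opp) -> no flip
All flips: (3,4) (3,5)

Answer: ........
.....W..
..B..W..
...BBBB.
...WB...
..W.B...
........
........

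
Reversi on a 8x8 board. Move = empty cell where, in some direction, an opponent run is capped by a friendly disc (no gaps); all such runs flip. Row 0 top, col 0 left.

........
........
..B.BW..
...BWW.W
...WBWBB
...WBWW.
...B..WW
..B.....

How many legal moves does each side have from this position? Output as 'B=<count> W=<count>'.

-- B to move --
(1,4): no bracket -> illegal
(1,5): no bracket -> illegal
(1,6): no bracket -> illegal
(2,3): no bracket -> illegal
(2,6): flips 2 -> legal
(2,7): flips 1 -> legal
(3,2): flips 1 -> legal
(3,6): flips 3 -> legal
(4,2): flips 1 -> legal
(5,2): flips 1 -> legal
(5,7): flips 2 -> legal
(6,2): flips 1 -> legal
(6,4): flips 1 -> legal
(6,5): flips 1 -> legal
(7,5): no bracket -> illegal
(7,6): flips 2 -> legal
(7,7): flips 2 -> legal
B mobility = 12
-- W to move --
(1,1): flips 3 -> legal
(1,2): no bracket -> illegal
(1,3): flips 1 -> legal
(1,4): flips 1 -> legal
(1,5): no bracket -> illegal
(2,1): no bracket -> illegal
(2,3): flips 2 -> legal
(3,1): no bracket -> illegal
(3,2): flips 1 -> legal
(3,6): flips 1 -> legal
(4,2): no bracket -> illegal
(5,2): no bracket -> illegal
(5,7): flips 2 -> legal
(6,1): no bracket -> illegal
(6,2): no bracket -> illegal
(6,4): flips 2 -> legal
(6,5): flips 1 -> legal
(7,1): no bracket -> illegal
(7,3): flips 1 -> legal
(7,4): no bracket -> illegal
W mobility = 10

Answer: B=12 W=10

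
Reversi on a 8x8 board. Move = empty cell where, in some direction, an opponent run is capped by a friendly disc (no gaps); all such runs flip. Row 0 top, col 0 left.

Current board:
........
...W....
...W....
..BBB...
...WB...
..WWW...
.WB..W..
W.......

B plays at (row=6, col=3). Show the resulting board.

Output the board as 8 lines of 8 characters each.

Place B at (6,3); scan 8 dirs for brackets.
Dir NW: opp run (5,2), next='.' -> no flip
Dir N: opp run (5,3) (4,3) capped by B -> flip
Dir NE: opp run (5,4), next='.' -> no flip
Dir W: first cell 'B' (not opp) -> no flip
Dir E: first cell '.' (not opp) -> no flip
Dir SW: first cell '.' (not opp) -> no flip
Dir S: first cell '.' (not opp) -> no flip
Dir SE: first cell '.' (not opp) -> no flip
All flips: (4,3) (5,3)

Answer: ........
...W....
...W....
..BBB...
...BB...
..WBW...
.WBB.W..
W.......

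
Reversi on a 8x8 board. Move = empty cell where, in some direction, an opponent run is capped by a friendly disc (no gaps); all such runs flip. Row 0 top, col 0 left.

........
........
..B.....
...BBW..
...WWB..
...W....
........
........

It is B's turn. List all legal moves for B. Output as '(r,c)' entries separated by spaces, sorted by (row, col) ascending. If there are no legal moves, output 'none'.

Answer: (2,5) (3,6) (4,2) (5,2) (5,4) (5,5) (6,3)

Derivation:
(2,4): no bracket -> illegal
(2,5): flips 1 -> legal
(2,6): no bracket -> illegal
(3,2): no bracket -> illegal
(3,6): flips 1 -> legal
(4,2): flips 2 -> legal
(4,6): no bracket -> illegal
(5,2): flips 1 -> legal
(5,4): flips 1 -> legal
(5,5): flips 1 -> legal
(6,2): no bracket -> illegal
(6,3): flips 2 -> legal
(6,4): no bracket -> illegal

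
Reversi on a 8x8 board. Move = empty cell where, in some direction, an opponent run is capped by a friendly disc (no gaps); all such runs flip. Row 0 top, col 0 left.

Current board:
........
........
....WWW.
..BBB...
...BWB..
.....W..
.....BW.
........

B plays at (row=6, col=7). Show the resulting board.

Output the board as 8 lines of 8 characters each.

Place B at (6,7); scan 8 dirs for brackets.
Dir NW: first cell '.' (not opp) -> no flip
Dir N: first cell '.' (not opp) -> no flip
Dir NE: edge -> no flip
Dir W: opp run (6,6) capped by B -> flip
Dir E: edge -> no flip
Dir SW: first cell '.' (not opp) -> no flip
Dir S: first cell '.' (not opp) -> no flip
Dir SE: edge -> no flip
All flips: (6,6)

Answer: ........
........
....WWW.
..BBB...
...BWB..
.....W..
.....BBB
........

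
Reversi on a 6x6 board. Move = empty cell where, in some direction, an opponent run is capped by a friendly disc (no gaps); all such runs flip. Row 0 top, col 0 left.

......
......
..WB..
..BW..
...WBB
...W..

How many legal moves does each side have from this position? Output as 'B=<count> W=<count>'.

-- B to move --
(1,1): flips 2 -> legal
(1,2): flips 1 -> legal
(1,3): no bracket -> illegal
(2,1): flips 1 -> legal
(2,4): no bracket -> illegal
(3,1): no bracket -> illegal
(3,4): flips 1 -> legal
(4,2): flips 1 -> legal
(5,2): no bracket -> illegal
(5,4): flips 1 -> legal
B mobility = 6
-- W to move --
(1,2): no bracket -> illegal
(1,3): flips 1 -> legal
(1,4): no bracket -> illegal
(2,1): flips 1 -> legal
(2,4): flips 1 -> legal
(3,1): flips 1 -> legal
(3,4): no bracket -> illegal
(3,5): flips 1 -> legal
(4,1): no bracket -> illegal
(4,2): flips 1 -> legal
(5,4): no bracket -> illegal
(5,5): flips 1 -> legal
W mobility = 7

Answer: B=6 W=7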